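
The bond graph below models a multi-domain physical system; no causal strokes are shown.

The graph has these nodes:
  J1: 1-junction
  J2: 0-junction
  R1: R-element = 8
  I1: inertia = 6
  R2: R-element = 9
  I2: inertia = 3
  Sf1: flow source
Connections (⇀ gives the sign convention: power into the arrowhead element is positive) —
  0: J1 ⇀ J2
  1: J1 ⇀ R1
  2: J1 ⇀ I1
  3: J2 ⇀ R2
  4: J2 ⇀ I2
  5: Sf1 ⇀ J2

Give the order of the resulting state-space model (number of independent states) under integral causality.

2  (I1, I2 all integral)

β5 |Sf1  (Sf1 fixes flow; stroke at Sf1)
β2 |I1  (I1: I, integral causality)
β0 |J1  (common-f at J1 fixed by 2)
β1 |J1  (J1: bond 2 brought flow, rest push out)
β4 |I2  (I2 integral (f out))
β3 |J2  (J2 needs exactly one e-in)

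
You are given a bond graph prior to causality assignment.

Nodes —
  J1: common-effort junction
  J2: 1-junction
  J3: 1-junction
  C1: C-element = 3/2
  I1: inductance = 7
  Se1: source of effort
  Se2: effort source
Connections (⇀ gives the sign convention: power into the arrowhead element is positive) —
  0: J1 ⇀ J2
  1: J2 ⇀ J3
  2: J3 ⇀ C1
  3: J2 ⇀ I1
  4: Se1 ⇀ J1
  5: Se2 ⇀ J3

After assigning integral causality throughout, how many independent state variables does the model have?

2  (C1, I1 all integral)

bond 4 stroke→J1  (Se1 (Se) sets effort on bond)
bond 5 stroke→J3  (Se2 (Se) sets effort on bond)
bond 0 stroke→J2  (common-e at J1 fixed by 4)
bond 2 stroke→J3  (prefer integral on C1)
bond 1 stroke→J2  (only one flow-in slot at J3)
bond 3 stroke→I1  (only one flow-in slot at J2)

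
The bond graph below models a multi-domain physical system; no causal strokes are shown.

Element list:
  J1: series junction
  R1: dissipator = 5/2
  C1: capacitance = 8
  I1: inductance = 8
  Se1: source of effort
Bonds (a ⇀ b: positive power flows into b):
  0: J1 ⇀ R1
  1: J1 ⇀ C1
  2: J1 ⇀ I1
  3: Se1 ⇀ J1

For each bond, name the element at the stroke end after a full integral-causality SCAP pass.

b0 stroke at J1
b1 stroke at J1
b2 stroke at I1
b3 stroke at J1

β3 |J1  (Se1: effort source, stroke at far end)
β1 |J1  (C1: C, integral causality)
β2 |I1  (I1 outputs flow p/I1)
β0 |J1  (J1: bond 2 brought flow, rest push out)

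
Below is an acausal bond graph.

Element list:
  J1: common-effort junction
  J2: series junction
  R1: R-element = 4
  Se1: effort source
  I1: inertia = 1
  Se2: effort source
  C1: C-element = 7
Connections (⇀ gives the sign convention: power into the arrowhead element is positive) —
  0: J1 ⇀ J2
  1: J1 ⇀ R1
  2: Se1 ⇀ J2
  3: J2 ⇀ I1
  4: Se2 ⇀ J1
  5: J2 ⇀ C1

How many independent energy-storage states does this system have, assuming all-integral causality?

2  (C1, I1 all integral)

b2 stroke at J2  (Se1 (Se) sets effort on bond)
b4 stroke at J1  (Se2: effort source, stroke at far end)
b0 stroke at J2  (common-e at J1 fixed by 4)
b1 stroke at R1  (0-jn J1 has e-setter on 4)
b3 stroke at I1  (I1 integral (f out))
b5 stroke at J2  (common-f at J2 fixed by 3)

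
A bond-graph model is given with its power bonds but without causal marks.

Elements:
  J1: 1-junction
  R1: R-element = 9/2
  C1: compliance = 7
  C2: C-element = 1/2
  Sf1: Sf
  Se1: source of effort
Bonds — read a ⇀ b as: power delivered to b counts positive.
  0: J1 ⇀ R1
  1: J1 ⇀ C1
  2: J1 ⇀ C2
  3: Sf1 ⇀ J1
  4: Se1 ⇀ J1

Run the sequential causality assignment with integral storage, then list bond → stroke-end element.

#0 →J1
#1 →J1
#2 →J1
#3 →Sf1
#4 →J1

bond 3 →Sf1  (Sf1 fixes flow; stroke at Sf1)
bond 4 →J1  (Se1: effort source, stroke at far end)
bond 0 →J1  (common-f at J1 fixed by 3)
bond 1 →J1  (J1: bond 3 brought flow, rest push out)
bond 2 →J1  (common-f at J1 fixed by 3)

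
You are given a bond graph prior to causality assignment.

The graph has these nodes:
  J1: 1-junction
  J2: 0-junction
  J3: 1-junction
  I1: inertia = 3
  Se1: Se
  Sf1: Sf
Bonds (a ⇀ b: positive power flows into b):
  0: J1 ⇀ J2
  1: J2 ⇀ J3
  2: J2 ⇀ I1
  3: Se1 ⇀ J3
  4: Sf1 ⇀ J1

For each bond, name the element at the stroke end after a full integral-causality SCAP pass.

#3 stroke→J3  (Se1 fixes effort; stroke away)
#4 stroke→Sf1  (Sf1 (Sf) sets flow on bond)
#0 stroke→J1  (J1: bond 4 brought flow, rest push out)
#1 stroke→J2  (J3: last free bond brings flow in)
#2 stroke→I1  (J2 effort already set via bond 1)

bond 0 |J1
bond 1 |J2
bond 2 |I1
bond 3 |J3
bond 4 |Sf1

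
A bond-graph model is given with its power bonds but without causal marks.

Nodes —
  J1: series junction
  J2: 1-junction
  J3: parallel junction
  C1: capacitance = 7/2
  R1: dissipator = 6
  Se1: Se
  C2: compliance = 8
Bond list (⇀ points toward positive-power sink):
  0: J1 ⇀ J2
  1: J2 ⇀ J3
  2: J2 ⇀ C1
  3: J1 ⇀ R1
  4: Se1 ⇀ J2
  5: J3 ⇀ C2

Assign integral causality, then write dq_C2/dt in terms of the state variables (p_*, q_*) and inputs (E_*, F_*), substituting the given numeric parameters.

dq_C2/dt = E_Se1/6 - q_C1/21 - q_C2/48

β4 stroke→J2  (source Se1 imposes e)
β2 stroke→J2  (C1 outputs effort q/C1)
β5 stroke→J3  (C2: C, integral causality)
β1 stroke→J2  (J3: bond 5 brought effort, rest push out)
β0 stroke→J1  (J2: last free bond brings flow in)
β3 stroke→R1  (J1: last free bond brings flow in)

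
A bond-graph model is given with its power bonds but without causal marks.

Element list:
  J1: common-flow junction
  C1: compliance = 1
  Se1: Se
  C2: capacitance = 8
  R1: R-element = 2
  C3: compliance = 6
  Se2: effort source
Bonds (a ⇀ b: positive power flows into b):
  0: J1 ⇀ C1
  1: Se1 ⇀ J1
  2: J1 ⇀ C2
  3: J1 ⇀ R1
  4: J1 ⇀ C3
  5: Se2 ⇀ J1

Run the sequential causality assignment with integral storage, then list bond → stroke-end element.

β0 →J1
β1 →J1
β2 →J1
β3 →R1
β4 →J1
β5 →J1

#1 stroke at J1  (Se1: effort source, stroke at far end)
#5 stroke at J1  (Se2 fixes effort; stroke away)
#0 stroke at J1  (C1 outputs effort q/C1)
#2 stroke at J1  (C2 integral (e out))
#4 stroke at J1  (C3 outputs effort q/C3)
#3 stroke at R1  (only one flow-in slot at J1)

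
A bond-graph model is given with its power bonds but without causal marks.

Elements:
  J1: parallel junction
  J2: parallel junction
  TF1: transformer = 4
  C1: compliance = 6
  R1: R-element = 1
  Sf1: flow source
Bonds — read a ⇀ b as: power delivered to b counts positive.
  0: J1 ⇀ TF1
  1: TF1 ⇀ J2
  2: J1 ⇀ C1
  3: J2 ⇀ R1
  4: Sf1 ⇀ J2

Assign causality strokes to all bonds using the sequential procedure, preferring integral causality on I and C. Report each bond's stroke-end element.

#4 →Sf1  (Sf1 (Sf) sets flow on bond)
#2 →J1  (C1 integral (e out))
#0 →TF1  (J1 effort already set via bond 2)
#1 →J2  (TF1 one-in-one-out from 0)
#3 →R1  (0-jn J2 has e-setter on 1)

β0 →TF1
β1 →J2
β2 →J1
β3 →R1
β4 →Sf1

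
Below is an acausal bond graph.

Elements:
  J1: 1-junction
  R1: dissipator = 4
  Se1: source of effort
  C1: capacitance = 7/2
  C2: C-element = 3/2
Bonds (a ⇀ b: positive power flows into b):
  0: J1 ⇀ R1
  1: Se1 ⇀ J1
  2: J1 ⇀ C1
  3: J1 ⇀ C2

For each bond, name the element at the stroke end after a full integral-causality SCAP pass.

β0 |R1
β1 |J1
β2 |J1
β3 |J1

b1 stroke at J1  (Se1 fixes effort; stroke away)
b2 stroke at J1  (C1 outputs effort q/C1)
b3 stroke at J1  (C2 outputs effort q/C2)
b0 stroke at R1  (closing 1-jn rule on J1)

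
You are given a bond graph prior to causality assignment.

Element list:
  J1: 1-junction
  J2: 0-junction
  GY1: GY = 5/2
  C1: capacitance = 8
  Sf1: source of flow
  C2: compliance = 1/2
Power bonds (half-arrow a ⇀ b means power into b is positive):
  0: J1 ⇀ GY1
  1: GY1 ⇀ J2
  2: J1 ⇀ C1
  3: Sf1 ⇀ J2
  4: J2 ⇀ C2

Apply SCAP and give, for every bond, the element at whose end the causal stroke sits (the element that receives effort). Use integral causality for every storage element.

bond 0 →GY1
bond 1 →GY1
bond 2 →J1
bond 3 →Sf1
bond 4 →J2

β3 →Sf1  (source Sf1 imposes f)
β2 →J1  (prefer integral on C1)
β0 →GY1  (J1: last free bond brings flow in)
β1 →GY1  (GY1 both-in/both-out from 0)
β4 →J2  (only one effort-in slot at J2)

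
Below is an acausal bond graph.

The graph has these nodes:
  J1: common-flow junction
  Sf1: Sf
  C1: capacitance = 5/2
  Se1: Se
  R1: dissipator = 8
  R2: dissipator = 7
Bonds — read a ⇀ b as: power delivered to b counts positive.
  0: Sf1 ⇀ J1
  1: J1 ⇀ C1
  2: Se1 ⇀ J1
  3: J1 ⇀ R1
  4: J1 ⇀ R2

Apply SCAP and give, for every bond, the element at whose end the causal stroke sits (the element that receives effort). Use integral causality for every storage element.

bond 0 stroke at Sf1  (source Sf1 imposes f)
bond 2 stroke at J1  (source Se1 imposes e)
bond 1 stroke at J1  (J1: bond 0 brought flow, rest push out)
bond 3 stroke at J1  (J1 flow already set via bond 0)
bond 4 stroke at J1  (J1 flow already set via bond 0)

bond 0 stroke→Sf1
bond 1 stroke→J1
bond 2 stroke→J1
bond 3 stroke→J1
bond 4 stroke→J1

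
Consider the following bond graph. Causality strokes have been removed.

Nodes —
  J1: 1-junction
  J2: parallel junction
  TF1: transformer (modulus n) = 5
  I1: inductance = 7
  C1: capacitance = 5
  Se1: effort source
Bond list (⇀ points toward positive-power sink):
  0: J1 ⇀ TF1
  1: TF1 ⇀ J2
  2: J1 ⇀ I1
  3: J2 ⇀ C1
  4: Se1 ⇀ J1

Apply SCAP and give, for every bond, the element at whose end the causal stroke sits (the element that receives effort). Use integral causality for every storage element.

#0 →J1
#1 →TF1
#2 →I1
#3 →J2
#4 →J1

β4 stroke at J1  (source Se1 imposes e)
β2 stroke at I1  (prefer integral on I1)
β0 stroke at J1  (J1 flow already set via bond 2)
β1 stroke at TF1  (TF TF1: opposite of bond 0)
β3 stroke at J2  (only one effort-in slot at J2)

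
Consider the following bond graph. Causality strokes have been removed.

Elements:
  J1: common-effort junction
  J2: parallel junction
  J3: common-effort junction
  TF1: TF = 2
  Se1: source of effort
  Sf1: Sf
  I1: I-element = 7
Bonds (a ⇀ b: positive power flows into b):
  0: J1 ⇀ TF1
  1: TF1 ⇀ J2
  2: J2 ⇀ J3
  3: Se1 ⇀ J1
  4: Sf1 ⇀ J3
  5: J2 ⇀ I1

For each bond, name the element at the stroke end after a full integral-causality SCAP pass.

#0 stroke at TF1
#1 stroke at J2
#2 stroke at J3
#3 stroke at J1
#4 stroke at Sf1
#5 stroke at I1

#3 stroke→J1  (Se1 fixes effort; stroke away)
#4 stroke→Sf1  (Sf1: flow source, stroke at near end)
#0 stroke→TF1  (common-e at J1 fixed by 3)
#2 stroke→J3  (only one effort-in slot at J3)
#1 stroke→J2  (TF1 one-in-one-out from 0)
#5 stroke→I1  (common-e at J2 fixed by 1)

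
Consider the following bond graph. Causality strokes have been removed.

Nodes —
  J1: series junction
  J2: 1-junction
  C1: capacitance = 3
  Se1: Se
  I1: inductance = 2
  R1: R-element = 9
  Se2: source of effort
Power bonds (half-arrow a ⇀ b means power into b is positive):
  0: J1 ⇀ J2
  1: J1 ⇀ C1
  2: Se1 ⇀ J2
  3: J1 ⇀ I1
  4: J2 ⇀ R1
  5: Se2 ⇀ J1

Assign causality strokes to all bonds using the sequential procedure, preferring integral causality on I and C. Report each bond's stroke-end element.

#0 →J1
#1 →J1
#2 →J2
#3 →I1
#4 →J2
#5 →J1

b2 stroke at J2  (Se1 fixes effort; stroke away)
b5 stroke at J1  (source Se2 imposes e)
b1 stroke at J1  (prefer integral on C1)
b3 stroke at I1  (I1 outputs flow p/I1)
b0 stroke at J1  (J1 flow already set via bond 3)
b4 stroke at J2  (J2 flow already set via bond 0)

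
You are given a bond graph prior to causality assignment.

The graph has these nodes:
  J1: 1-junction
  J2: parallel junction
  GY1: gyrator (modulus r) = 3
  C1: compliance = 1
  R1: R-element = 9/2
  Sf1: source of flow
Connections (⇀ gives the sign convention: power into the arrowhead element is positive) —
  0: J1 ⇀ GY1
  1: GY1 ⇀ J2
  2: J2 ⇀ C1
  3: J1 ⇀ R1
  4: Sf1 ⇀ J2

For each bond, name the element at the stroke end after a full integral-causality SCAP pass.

b4 stroke→Sf1  (Sf1 fixes flow; stroke at Sf1)
b2 stroke→J2  (C1: C, integral causality)
b1 stroke→GY1  (J2: bond 2 brought effort, rest push out)
b0 stroke→GY1  (through GY1, causality inverts; strokes same side of GY1)
b3 stroke→J1  (common-f at J1 fixed by 0)

β0 |GY1
β1 |GY1
β2 |J2
β3 |J1
β4 |Sf1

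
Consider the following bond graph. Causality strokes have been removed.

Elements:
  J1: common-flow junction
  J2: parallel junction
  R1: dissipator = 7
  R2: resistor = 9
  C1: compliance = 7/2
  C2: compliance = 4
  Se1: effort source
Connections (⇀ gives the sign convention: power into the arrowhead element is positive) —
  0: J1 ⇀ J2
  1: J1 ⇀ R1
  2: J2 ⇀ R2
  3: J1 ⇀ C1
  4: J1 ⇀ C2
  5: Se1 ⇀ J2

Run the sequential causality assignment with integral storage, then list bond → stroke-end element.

β0 stroke at J1
β1 stroke at R1
β2 stroke at R2
β3 stroke at J1
β4 stroke at J1
β5 stroke at J2

bond 5 stroke→J2  (source Se1 imposes e)
bond 0 stroke→J1  (J2: bond 5 brought effort, rest push out)
bond 2 stroke→R2  (J2 effort already set via bond 5)
bond 3 stroke→J1  (prefer integral on C1)
bond 4 stroke→J1  (C2 outputs effort q/C2)
bond 1 stroke→R1  (J1: last free bond brings flow in)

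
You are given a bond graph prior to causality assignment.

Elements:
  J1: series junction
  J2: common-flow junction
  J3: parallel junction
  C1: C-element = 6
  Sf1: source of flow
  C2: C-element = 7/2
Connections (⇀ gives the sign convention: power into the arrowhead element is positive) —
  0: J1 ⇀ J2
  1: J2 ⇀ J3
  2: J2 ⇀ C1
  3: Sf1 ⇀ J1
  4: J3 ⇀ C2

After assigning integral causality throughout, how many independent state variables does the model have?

2  (C1, C2 all integral)

#3 stroke→Sf1  (Sf1 (Sf) sets flow on bond)
#0 stroke→J1  (J1: bond 3 brought flow, rest push out)
#1 stroke→J2  (J2: bond 0 brought flow, rest push out)
#2 stroke→J2  (common-f at J2 fixed by 0)
#4 stroke→J3  (J3 needs exactly one e-in)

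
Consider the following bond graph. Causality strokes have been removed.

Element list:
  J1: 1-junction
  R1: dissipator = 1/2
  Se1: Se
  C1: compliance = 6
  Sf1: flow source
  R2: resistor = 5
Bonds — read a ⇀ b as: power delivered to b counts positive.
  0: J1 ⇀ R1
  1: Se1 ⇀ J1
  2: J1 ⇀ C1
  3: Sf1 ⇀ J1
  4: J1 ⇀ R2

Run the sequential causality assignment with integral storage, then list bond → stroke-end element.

bond 0 →J1
bond 1 →J1
bond 2 →J1
bond 3 →Sf1
bond 4 →J1

β1 stroke at J1  (source Se1 imposes e)
β3 stroke at Sf1  (Sf1: flow source, stroke at near end)
β0 stroke at J1  (J1: bond 3 brought flow, rest push out)
β2 stroke at J1  (J1: bond 3 brought flow, rest push out)
β4 stroke at J1  (J1 flow already set via bond 3)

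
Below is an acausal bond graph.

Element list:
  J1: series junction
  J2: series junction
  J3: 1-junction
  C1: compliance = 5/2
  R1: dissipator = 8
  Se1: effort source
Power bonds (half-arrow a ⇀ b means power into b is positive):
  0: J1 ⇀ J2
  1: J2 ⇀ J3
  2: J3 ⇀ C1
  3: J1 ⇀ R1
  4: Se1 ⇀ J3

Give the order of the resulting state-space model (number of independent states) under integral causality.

b4 →J3  (Se1: effort source, stroke at far end)
b2 →J3  (C1: C, integral causality)
b1 →J2  (J3: last free bond brings flow in)
b0 →J1  (J2: last free bond brings flow in)
b3 →R1  (J1: last free bond brings flow in)

1  (C1 all integral)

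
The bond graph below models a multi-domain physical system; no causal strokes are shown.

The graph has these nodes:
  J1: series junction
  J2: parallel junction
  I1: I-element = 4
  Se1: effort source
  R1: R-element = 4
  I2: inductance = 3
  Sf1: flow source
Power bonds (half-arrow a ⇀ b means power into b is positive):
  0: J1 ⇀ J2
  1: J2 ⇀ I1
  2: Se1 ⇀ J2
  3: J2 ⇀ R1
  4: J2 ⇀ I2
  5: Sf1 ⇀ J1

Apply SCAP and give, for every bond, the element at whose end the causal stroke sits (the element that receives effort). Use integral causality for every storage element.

#0 |J1
#1 |I1
#2 |J2
#3 |R1
#4 |I2
#5 |Sf1

β2 stroke→J2  (Se1 (Se) sets effort on bond)
β5 stroke→Sf1  (Sf1: flow source, stroke at near end)
β0 stroke→J1  (J1 flow already set via bond 5)
β1 stroke→I1  (J2 effort already set via bond 2)
β3 stroke→R1  (J2 effort already set via bond 2)
β4 stroke→I2  (0-jn J2 has e-setter on 2)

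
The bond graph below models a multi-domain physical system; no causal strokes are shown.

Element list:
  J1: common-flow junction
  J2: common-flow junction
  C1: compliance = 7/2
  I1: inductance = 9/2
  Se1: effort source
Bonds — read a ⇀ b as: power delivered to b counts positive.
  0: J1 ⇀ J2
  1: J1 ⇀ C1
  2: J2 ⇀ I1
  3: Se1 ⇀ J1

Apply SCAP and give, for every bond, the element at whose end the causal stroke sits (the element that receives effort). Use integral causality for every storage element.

b3 stroke→J1  (Se1: effort source, stroke at far end)
b1 stroke→J1  (C1: C, integral causality)
b0 stroke→J2  (J1 needs exactly one f-in)
b2 stroke→I1  (J2 needs exactly one f-in)

#0 stroke at J2
#1 stroke at J1
#2 stroke at I1
#3 stroke at J1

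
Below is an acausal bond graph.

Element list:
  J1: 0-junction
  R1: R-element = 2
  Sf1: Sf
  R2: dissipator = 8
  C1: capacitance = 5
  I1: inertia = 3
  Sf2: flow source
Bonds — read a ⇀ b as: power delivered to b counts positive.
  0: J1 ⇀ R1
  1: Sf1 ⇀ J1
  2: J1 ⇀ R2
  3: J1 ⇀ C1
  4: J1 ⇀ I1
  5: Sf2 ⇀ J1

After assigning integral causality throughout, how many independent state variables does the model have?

2  (C1, I1 all integral)

bond 1 |Sf1  (Sf1 fixes flow; stroke at Sf1)
bond 5 |Sf2  (source Sf2 imposes f)
bond 3 |J1  (C1 outputs effort q/C1)
bond 0 |R1  (common-e at J1 fixed by 3)
bond 2 |R2  (0-jn J1 has e-setter on 3)
bond 4 |I1  (J1: bond 3 brought effort, rest push out)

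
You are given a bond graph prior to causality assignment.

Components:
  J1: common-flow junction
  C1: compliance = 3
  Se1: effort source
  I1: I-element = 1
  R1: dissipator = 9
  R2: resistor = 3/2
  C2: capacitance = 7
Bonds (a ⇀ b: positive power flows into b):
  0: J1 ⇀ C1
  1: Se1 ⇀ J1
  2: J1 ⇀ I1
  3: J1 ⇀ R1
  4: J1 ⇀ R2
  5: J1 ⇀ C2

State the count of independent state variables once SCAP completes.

#1 →J1  (Se1 fixes effort; stroke away)
#0 →J1  (C1 outputs effort q/C1)
#2 →I1  (I1 outputs flow p/I1)
#3 →J1  (common-f at J1 fixed by 2)
#4 →J1  (J1 flow already set via bond 2)
#5 →J1  (J1: bond 2 brought flow, rest push out)

3  (C1, C2, I1 all integral)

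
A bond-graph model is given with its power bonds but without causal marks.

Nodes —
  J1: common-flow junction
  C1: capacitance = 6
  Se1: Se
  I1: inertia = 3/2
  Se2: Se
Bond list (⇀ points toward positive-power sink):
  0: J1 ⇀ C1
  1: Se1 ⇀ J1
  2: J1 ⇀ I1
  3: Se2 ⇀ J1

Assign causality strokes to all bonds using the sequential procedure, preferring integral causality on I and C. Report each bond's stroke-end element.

#0 |J1
#1 |J1
#2 |I1
#3 |J1

β1 |J1  (Se1 fixes effort; stroke away)
β3 |J1  (Se2 fixes effort; stroke away)
β0 |J1  (C1: C, integral causality)
β2 |I1  (closing 1-jn rule on J1)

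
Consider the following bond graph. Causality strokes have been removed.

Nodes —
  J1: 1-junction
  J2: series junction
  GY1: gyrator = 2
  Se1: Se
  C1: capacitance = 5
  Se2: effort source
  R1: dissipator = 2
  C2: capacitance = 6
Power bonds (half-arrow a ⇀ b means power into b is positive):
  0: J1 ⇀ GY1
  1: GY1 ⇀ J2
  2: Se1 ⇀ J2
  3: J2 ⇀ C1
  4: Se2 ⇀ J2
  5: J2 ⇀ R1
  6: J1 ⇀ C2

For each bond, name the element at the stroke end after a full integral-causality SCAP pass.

β0 stroke→GY1
β1 stroke→GY1
β2 stroke→J2
β3 stroke→J2
β4 stroke→J2
β5 stroke→J2
β6 stroke→J1

β2 →J2  (Se1 (Se) sets effort on bond)
β4 →J2  (Se2: effort source, stroke at far end)
β3 →J2  (C1 outputs effort q/C1)
β6 →J1  (C2 integral (e out))
β0 →GY1  (J1: last free bond brings flow in)
β1 →GY1  (GY1: gyrator matches bond 0)
β5 →J2  (J2: bond 1 brought flow, rest push out)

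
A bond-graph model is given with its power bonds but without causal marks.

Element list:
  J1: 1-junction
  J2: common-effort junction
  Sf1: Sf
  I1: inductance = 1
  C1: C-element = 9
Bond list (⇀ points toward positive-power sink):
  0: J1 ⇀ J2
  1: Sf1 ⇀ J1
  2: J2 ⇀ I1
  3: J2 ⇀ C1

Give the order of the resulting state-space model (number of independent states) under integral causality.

2  (C1, I1 all integral)

b1 stroke at Sf1  (Sf1 fixes flow; stroke at Sf1)
b0 stroke at J1  (1-jn J1 has f-setter on 1)
b2 stroke at I1  (prefer integral on I1)
b3 stroke at J2  (closing 0-jn rule on J2)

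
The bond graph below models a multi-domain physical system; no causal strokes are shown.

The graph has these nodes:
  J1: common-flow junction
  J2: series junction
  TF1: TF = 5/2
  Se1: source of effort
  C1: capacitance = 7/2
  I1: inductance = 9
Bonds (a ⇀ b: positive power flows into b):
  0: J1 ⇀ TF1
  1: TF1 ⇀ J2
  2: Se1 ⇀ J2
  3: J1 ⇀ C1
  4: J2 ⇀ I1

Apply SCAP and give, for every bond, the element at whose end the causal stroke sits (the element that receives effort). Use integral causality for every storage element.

bond 2 stroke at J2  (source Se1 imposes e)
bond 3 stroke at J1  (C1: C, integral causality)
bond 0 stroke at TF1  (J1 needs exactly one f-in)
bond 1 stroke at J2  (TF TF1: opposite of bond 0)
bond 4 stroke at I1  (closing 1-jn rule on J2)

bond 0 stroke at TF1
bond 1 stroke at J2
bond 2 stroke at J2
bond 3 stroke at J1
bond 4 stroke at I1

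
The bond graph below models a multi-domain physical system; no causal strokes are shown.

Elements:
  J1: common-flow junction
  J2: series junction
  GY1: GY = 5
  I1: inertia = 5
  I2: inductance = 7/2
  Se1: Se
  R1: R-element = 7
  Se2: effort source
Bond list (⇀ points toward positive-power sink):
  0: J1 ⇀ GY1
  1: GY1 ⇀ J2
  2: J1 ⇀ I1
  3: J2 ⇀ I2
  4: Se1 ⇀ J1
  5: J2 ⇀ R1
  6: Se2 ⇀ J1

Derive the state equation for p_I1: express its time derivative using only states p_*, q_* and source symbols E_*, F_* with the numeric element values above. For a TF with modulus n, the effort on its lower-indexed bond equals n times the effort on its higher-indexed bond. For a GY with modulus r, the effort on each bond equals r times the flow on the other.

β4 →J1  (Se1 fixes effort; stroke away)
β6 →J1  (Se2: effort source, stroke at far end)
β2 →I1  (I1 outputs flow p/I1)
β0 →J1  (J1 flow already set via bond 2)
β1 →J2  (through GY1, causality inverts; strokes same side of GY1)
β3 →I2  (I2 integral (f out))
β5 →J2  (common-f at J2 fixed by 3)

dp_I1/dt = E_Se1 + E_Se2 - 10*p_I2/7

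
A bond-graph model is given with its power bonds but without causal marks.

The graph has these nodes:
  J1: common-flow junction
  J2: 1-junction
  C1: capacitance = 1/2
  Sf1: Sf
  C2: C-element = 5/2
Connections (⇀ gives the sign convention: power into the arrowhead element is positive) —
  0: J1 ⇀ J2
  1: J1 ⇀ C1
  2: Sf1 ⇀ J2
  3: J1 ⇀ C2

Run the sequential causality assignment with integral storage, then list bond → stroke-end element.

#2 |Sf1  (Sf1 (Sf) sets flow on bond)
#0 |J2  (J2: bond 2 brought flow, rest push out)
#1 |J1  (1-jn J1 has f-setter on 0)
#3 |J1  (common-f at J1 fixed by 0)

β0 |J2
β1 |J1
β2 |Sf1
β3 |J1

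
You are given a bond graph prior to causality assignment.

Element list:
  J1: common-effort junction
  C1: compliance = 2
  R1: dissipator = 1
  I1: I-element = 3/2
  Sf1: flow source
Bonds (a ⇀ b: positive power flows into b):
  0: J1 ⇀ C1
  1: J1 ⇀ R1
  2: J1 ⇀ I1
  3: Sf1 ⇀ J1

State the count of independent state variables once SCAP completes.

β3 stroke at Sf1  (Sf1: flow source, stroke at near end)
β0 stroke at J1  (prefer integral on C1)
β1 stroke at R1  (J1 effort already set via bond 0)
β2 stroke at I1  (J1: bond 0 brought effort, rest push out)

2  (C1, I1 all integral)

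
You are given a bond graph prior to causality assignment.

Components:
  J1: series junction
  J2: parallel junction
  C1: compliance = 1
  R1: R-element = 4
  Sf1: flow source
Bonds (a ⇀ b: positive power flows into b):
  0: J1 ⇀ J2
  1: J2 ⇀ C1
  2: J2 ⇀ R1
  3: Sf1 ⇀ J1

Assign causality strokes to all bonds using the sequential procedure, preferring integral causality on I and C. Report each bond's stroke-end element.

#3 stroke→Sf1  (source Sf1 imposes f)
#0 stroke→J1  (1-jn J1 has f-setter on 3)
#1 stroke→J2  (C1: C, integral causality)
#2 stroke→R1  (J2 effort already set via bond 1)

bond 0 |J1
bond 1 |J2
bond 2 |R1
bond 3 |Sf1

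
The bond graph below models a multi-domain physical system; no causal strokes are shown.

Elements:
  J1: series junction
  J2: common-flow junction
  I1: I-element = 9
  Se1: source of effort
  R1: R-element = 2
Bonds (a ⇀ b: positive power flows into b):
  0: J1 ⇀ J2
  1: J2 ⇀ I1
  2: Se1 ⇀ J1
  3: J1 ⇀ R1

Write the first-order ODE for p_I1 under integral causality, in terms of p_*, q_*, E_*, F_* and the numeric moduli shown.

dp_I1/dt = E_Se1 - 2*p_I1/9

β2 stroke at J1  (Se1 fixes effort; stroke away)
β1 stroke at I1  (prefer integral on I1)
β0 stroke at J2  (common-f at J2 fixed by 1)
β3 stroke at J1  (J1: bond 0 brought flow, rest push out)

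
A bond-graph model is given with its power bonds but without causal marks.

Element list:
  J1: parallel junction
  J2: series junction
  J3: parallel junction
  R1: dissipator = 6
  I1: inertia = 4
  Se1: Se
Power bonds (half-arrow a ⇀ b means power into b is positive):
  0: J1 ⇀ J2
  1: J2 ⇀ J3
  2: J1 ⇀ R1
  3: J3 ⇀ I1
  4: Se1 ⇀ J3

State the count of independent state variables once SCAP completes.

β4 stroke→J3  (source Se1 imposes e)
β1 stroke→J2  (J3: bond 4 brought effort, rest push out)
β3 stroke→I1  (common-e at J3 fixed by 4)
β0 stroke→J1  (J2: last free bond brings flow in)
β2 stroke→R1  (common-e at J1 fixed by 0)

1  (I1 all integral)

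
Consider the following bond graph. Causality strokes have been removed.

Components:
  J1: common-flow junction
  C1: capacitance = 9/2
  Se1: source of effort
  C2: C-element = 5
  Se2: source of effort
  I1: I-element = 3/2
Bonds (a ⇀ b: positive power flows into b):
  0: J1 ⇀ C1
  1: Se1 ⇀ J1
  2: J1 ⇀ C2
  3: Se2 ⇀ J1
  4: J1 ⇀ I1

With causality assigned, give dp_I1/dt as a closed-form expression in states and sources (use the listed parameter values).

b1 stroke→J1  (source Se1 imposes e)
b3 stroke→J1  (source Se2 imposes e)
b0 stroke→J1  (C1: C, integral causality)
b2 stroke→J1  (C2 outputs effort q/C2)
b4 stroke→I1  (only one flow-in slot at J1)

dp_I1/dt = E_Se1 + E_Se2 - 2*q_C1/9 - q_C2/5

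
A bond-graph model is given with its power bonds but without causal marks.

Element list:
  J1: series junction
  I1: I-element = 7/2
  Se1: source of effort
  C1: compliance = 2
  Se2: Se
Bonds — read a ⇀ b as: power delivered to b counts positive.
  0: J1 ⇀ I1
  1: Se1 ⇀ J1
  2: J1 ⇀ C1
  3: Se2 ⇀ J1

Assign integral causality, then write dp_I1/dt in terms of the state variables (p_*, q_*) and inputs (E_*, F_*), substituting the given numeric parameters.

bond 1 stroke→J1  (source Se1 imposes e)
bond 3 stroke→J1  (Se2 (Se) sets effort on bond)
bond 0 stroke→I1  (I1: I, integral causality)
bond 2 stroke→J1  (common-f at J1 fixed by 0)

dp_I1/dt = E_Se1 + E_Se2 - q_C1/2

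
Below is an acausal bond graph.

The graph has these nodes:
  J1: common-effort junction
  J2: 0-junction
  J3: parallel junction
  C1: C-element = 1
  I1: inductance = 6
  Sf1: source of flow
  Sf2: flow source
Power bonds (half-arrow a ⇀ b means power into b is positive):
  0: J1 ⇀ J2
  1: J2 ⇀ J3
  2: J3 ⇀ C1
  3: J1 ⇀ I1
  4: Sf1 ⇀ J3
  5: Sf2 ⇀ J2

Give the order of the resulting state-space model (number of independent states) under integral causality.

bond 4 stroke at Sf1  (Sf1: flow source, stroke at near end)
bond 5 stroke at Sf2  (Sf2 (Sf) sets flow on bond)
bond 2 stroke at J3  (C1 outputs effort q/C1)
bond 1 stroke at J2  (0-jn J3 has e-setter on 2)
bond 0 stroke at J1  (common-e at J2 fixed by 1)
bond 3 stroke at I1  (J1: bond 0 brought effort, rest push out)

2  (C1, I1 all integral)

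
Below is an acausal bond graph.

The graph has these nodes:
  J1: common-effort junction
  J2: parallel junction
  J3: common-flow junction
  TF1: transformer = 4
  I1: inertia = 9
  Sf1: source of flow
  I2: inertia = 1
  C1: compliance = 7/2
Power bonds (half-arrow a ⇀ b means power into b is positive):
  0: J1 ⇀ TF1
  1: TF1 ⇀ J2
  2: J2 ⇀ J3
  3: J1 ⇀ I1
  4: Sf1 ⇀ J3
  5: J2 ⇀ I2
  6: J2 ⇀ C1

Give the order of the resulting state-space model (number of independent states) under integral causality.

3  (C1, I1, I2 all integral)

bond 4 stroke at Sf1  (Sf1 fixes flow; stroke at Sf1)
bond 2 stroke at J3  (common-f at J3 fixed by 4)
bond 3 stroke at I1  (I1 integral (f out))
bond 0 stroke at J1  (only one effort-in slot at J1)
bond 1 stroke at TF1  (through TF1, causality passes straight; one stroke at TF1)
bond 5 stroke at I2  (I2: I, integral causality)
bond 6 stroke at J2  (closing 0-jn rule on J2)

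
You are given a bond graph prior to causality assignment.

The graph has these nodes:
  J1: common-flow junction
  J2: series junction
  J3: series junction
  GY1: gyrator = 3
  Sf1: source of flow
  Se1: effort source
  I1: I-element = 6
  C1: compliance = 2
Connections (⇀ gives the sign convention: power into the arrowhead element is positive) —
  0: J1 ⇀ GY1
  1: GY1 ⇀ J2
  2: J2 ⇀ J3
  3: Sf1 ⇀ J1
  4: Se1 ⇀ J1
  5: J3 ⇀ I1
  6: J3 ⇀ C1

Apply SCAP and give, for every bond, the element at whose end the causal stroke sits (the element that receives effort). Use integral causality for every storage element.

b0 stroke at J1
b1 stroke at J2
b2 stroke at J3
b3 stroke at Sf1
b4 stroke at J1
b5 stroke at I1
b6 stroke at J3

#3 |Sf1  (Sf1 fixes flow; stroke at Sf1)
#4 |J1  (Se1: effort source, stroke at far end)
#0 |J1  (J1: bond 3 brought flow, rest push out)
#1 |J2  (GY1: gyrator matches bond 0)
#2 |J3  (J2 needs exactly one f-in)
#5 |I1  (I1: I, integral causality)
#6 |J3  (common-f at J3 fixed by 5)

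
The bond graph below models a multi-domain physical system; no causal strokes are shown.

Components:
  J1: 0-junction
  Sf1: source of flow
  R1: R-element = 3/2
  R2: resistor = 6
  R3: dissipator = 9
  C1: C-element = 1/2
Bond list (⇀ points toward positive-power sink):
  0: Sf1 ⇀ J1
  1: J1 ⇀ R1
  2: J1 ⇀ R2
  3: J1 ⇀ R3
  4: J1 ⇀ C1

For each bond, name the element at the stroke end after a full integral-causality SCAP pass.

bond 0 stroke at Sf1
bond 1 stroke at R1
bond 2 stroke at R2
bond 3 stroke at R3
bond 4 stroke at J1

β0 stroke→Sf1  (Sf1 (Sf) sets flow on bond)
β4 stroke→J1  (C1 outputs effort q/C1)
β1 stroke→R1  (0-jn J1 has e-setter on 4)
β2 stroke→R2  (common-e at J1 fixed by 4)
β3 stroke→R3  (J1 effort already set via bond 4)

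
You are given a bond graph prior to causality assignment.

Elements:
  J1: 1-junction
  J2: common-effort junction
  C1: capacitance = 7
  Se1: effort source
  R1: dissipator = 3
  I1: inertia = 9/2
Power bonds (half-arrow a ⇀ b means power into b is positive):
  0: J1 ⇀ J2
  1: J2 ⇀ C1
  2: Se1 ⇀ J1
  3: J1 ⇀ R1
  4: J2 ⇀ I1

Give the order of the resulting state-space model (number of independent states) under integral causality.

2  (C1, I1 all integral)

b2 |J1  (source Se1 imposes e)
b1 |J2  (C1 integral (e out))
b0 |J1  (common-e at J2 fixed by 1)
b4 |I1  (common-e at J2 fixed by 1)
b3 |R1  (J1 needs exactly one f-in)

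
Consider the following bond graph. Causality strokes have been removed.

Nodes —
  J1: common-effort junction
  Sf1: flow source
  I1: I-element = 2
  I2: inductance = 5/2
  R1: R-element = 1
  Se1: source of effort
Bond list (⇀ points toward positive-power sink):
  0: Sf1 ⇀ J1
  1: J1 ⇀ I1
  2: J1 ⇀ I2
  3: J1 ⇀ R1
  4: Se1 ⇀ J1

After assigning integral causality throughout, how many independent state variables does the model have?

2  (I1, I2 all integral)

b0 stroke→Sf1  (Sf1 (Sf) sets flow on bond)
b4 stroke→J1  (Se1: effort source, stroke at far end)
b1 stroke→I1  (0-jn J1 has e-setter on 4)
b2 stroke→I2  (common-e at J1 fixed by 4)
b3 stroke→R1  (J1 effort already set via bond 4)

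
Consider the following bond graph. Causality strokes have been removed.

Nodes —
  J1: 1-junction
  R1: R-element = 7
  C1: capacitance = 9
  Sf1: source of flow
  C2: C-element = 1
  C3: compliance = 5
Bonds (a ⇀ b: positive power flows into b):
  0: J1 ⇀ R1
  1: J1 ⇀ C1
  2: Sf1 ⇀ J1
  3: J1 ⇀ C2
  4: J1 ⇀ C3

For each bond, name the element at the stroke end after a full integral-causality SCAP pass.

b0 →J1
b1 →J1
b2 →Sf1
b3 →J1
b4 →J1

β2 stroke at Sf1  (Sf1 (Sf) sets flow on bond)
β0 stroke at J1  (J1: bond 2 brought flow, rest push out)
β1 stroke at J1  (J1: bond 2 brought flow, rest push out)
β3 stroke at J1  (J1: bond 2 brought flow, rest push out)
β4 stroke at J1  (J1: bond 2 brought flow, rest push out)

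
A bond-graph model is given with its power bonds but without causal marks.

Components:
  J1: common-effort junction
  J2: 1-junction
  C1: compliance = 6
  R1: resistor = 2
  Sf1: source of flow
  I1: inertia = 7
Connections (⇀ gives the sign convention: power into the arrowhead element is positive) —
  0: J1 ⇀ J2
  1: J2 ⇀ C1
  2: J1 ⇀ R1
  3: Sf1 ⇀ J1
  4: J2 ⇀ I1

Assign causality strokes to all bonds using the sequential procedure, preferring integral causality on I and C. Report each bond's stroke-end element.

bond 3 →Sf1  (source Sf1 imposes f)
bond 1 →J2  (prefer integral on C1)
bond 4 →I1  (prefer integral on I1)
bond 0 →J2  (J2 flow already set via bond 4)
bond 2 →J1  (J1: last free bond brings effort in)

b0 stroke→J2
b1 stroke→J2
b2 stroke→J1
b3 stroke→Sf1
b4 stroke→I1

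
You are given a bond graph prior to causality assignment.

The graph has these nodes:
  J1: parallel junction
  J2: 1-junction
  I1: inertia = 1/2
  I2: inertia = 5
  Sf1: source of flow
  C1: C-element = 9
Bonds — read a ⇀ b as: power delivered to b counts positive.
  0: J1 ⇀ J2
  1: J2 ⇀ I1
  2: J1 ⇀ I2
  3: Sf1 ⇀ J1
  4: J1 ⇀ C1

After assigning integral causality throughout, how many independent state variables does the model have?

3  (C1, I1, I2 all integral)

#3 stroke→Sf1  (Sf1 (Sf) sets flow on bond)
#1 stroke→I1  (I1: I, integral causality)
#0 stroke→J2  (J2: bond 1 brought flow, rest push out)
#2 stroke→I2  (I2: I, integral causality)
#4 stroke→J1  (J1: last free bond brings effort in)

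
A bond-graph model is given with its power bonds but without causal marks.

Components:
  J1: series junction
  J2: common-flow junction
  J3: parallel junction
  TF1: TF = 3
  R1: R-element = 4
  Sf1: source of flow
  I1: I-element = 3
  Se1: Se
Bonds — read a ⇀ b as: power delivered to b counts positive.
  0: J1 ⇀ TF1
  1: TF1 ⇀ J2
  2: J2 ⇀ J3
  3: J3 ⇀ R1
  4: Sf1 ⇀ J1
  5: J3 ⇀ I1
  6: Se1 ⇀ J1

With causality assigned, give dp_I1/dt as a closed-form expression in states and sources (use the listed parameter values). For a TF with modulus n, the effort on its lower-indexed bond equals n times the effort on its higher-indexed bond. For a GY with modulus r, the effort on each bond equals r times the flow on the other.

#4 stroke→Sf1  (source Sf1 imposes f)
#6 stroke→J1  (Se1 (Se) sets effort on bond)
#0 stroke→J1  (common-f at J1 fixed by 4)
#1 stroke→TF1  (TF1: transformer flips bond 0)
#2 stroke→J2  (J2: bond 1 brought flow, rest push out)
#5 stroke→I1  (I1 integral (f out))
#3 stroke→J3  (J3: last free bond brings effort in)

dp_I1/dt = 12*F_Sf1 - 4*p_I1/3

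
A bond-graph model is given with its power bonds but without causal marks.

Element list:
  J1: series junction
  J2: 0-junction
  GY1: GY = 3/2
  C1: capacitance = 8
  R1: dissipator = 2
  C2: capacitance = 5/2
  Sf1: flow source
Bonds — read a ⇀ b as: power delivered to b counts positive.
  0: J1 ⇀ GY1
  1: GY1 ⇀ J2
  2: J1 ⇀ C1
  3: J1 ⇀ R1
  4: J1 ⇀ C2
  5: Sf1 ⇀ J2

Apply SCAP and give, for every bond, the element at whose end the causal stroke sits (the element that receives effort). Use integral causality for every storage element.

β0 |J1
β1 |J2
β2 |J1
β3 |R1
β4 |J1
β5 |Sf1

β5 stroke at Sf1  (Sf1 (Sf) sets flow on bond)
β1 stroke at J2  (J2: last free bond brings effort in)
β0 stroke at J1  (GY GY1: same side as bond 1)
β2 stroke at J1  (prefer integral on C1)
β4 stroke at J1  (prefer integral on C2)
β3 stroke at R1  (J1: last free bond brings flow in)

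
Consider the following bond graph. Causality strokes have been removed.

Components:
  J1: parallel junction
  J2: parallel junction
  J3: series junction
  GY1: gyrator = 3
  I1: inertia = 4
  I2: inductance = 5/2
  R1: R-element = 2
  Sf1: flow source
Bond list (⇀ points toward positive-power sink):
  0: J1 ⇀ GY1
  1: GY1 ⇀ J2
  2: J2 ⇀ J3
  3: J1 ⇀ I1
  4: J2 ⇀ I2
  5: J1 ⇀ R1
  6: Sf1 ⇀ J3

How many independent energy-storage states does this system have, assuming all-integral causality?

2  (I1, I2 all integral)

β6 stroke→Sf1  (source Sf1 imposes f)
β2 stroke→J3  (common-f at J3 fixed by 6)
β3 stroke→I1  (I1: I, integral causality)
β4 stroke→I2  (I2: I, integral causality)
β1 stroke→J2  (J2: last free bond brings effort in)
β0 stroke→J1  (through GY1, causality inverts; strokes same side of GY1)
β5 stroke→R1  (common-e at J1 fixed by 0)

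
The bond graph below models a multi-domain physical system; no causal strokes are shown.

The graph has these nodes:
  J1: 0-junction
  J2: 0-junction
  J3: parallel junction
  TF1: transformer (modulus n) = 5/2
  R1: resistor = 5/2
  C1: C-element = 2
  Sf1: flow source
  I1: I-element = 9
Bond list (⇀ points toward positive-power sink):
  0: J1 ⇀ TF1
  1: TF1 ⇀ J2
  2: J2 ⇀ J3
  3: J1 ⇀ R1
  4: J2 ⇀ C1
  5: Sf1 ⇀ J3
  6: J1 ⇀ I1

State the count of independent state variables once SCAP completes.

#5 stroke→Sf1  (source Sf1 imposes f)
#2 stroke→J3  (only one effort-in slot at J3)
#4 stroke→J2  (C1 outputs effort q/C1)
#1 stroke→TF1  (common-e at J2 fixed by 4)
#0 stroke→J1  (through TF1, causality passes straight; one stroke at TF1)
#3 stroke→R1  (J1 effort already set via bond 0)
#6 stroke→I1  (common-e at J1 fixed by 0)

2  (C1, I1 all integral)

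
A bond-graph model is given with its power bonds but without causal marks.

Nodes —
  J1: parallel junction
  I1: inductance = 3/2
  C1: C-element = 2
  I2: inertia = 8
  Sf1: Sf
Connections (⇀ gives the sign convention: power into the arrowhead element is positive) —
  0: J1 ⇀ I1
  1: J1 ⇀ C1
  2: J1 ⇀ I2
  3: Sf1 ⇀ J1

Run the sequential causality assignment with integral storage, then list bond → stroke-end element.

bond 3 →Sf1  (Sf1 (Sf) sets flow on bond)
bond 0 →I1  (prefer integral on I1)
bond 1 →J1  (C1 outputs effort q/C1)
bond 2 →I2  (common-e at J1 fixed by 1)

bond 0 →I1
bond 1 →J1
bond 2 →I2
bond 3 →Sf1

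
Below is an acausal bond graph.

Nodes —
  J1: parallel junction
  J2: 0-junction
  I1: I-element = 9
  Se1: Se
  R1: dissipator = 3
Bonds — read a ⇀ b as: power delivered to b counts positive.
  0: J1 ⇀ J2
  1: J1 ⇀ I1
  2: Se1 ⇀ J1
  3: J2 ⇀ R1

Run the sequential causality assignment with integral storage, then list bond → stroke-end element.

bond 0 |J2
bond 1 |I1
bond 2 |J1
bond 3 |R1

b2 stroke→J1  (Se1 fixes effort; stroke away)
b0 stroke→J2  (J1 effort already set via bond 2)
b1 stroke→I1  (J1: bond 2 brought effort, rest push out)
b3 stroke→R1  (J2 effort already set via bond 0)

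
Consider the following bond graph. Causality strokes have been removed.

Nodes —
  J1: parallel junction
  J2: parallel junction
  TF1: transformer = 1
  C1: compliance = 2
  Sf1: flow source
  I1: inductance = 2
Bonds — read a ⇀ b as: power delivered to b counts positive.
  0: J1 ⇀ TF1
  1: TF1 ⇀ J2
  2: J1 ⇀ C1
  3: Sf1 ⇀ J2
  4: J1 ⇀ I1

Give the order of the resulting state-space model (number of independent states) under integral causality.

β3 stroke at Sf1  (Sf1 fixes flow; stroke at Sf1)
β1 stroke at J2  (only one effort-in slot at J2)
β0 stroke at TF1  (TF1: transformer flips bond 1)
β2 stroke at J1  (C1 outputs effort q/C1)
β4 stroke at I1  (J1 effort already set via bond 2)

2  (C1, I1 all integral)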